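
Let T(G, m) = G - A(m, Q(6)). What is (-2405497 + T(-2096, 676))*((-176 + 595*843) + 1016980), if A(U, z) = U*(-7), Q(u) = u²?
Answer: -3648477710929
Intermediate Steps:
A(U, z) = -7*U
T(G, m) = G + 7*m (T(G, m) = G - (-7)*m = G + 7*m)
(-2405497 + T(-2096, 676))*((-176 + 595*843) + 1016980) = (-2405497 + (-2096 + 7*676))*((-176 + 595*843) + 1016980) = (-2405497 + (-2096 + 4732))*((-176 + 501585) + 1016980) = (-2405497 + 2636)*(501409 + 1016980) = -2402861*1518389 = -3648477710929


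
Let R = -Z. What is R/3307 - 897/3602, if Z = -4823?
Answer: 14406067/11911814 ≈ 1.2094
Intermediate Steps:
R = 4823 (R = -1*(-4823) = 4823)
R/3307 - 897/3602 = 4823/3307 - 897/3602 = 14406067/11911814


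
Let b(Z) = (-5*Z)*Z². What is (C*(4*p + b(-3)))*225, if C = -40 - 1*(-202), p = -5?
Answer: 4191750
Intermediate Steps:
b(Z) = -5*Z³
C = 162 (C = -40 + 202 = 162)
(C*(4*p + b(-3)))*225 = (162*(4*(-5) - 5*(-3)³))*225 = (162*(-20 - 5*(-27)))*225 = (162*(-20 + 135))*225 = (162*115)*225 = 18630*225 = 4191750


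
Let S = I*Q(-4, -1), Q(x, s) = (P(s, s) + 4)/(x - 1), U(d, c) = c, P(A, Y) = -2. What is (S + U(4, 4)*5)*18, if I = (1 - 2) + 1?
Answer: 360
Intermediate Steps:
I = 0 (I = -1 + 1 = 0)
Q(x, s) = 2/(-1 + x) (Q(x, s) = (-2 + 4)/(x - 1) = 2/(-1 + x))
S = 0 (S = 0*(2/(-1 - 4)) = 0*(2/(-5)) = 0*(2*(-⅕)) = 0*(-⅖) = 0)
(S + U(4, 4)*5)*18 = (0 + 4*5)*18 = (0 + 20)*18 = 20*18 = 360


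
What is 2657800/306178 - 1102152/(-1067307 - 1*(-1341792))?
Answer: 65345256324/14006878055 ≈ 4.6652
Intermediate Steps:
2657800/306178 - 1102152/(-1067307 - 1*(-1341792)) = 2657800*(1/306178) - 1102152/(-1067307 + 1341792) = 1328900/153089 - 1102152/274485 = 1328900/153089 - 1102152*1/274485 = 1328900/153089 - 367384/91495 = 65345256324/14006878055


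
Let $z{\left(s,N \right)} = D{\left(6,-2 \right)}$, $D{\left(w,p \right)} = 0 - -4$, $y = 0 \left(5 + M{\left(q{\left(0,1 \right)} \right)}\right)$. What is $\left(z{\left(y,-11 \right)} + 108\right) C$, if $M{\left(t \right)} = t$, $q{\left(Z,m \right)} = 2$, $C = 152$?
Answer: $17024$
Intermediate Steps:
$y = 0$ ($y = 0 \left(5 + 2\right) = 0 \cdot 7 = 0$)
$D{\left(w,p \right)} = 4$ ($D{\left(w,p \right)} = 0 + 4 = 4$)
$z{\left(s,N \right)} = 4$
$\left(z{\left(y,-11 \right)} + 108\right) C = \left(4 + 108\right) 152 = 112 \cdot 152 = 17024$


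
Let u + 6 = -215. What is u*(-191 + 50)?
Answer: 31161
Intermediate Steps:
u = -221 (u = -6 - 215 = -221)
u*(-191 + 50) = -221*(-191 + 50) = -221*(-141) = 31161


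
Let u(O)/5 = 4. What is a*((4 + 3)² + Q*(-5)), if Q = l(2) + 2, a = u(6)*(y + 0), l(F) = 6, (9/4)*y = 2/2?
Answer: 80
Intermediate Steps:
y = 4/9 (y = 4*(2/2)/9 = 4*(2*(½))/9 = (4/9)*1 = 4/9 ≈ 0.44444)
u(O) = 20 (u(O) = 5*4 = 20)
a = 80/9 (a = 20*(4/9 + 0) = 20*(4/9) = 80/9 ≈ 8.8889)
Q = 8 (Q = 6 + 2 = 8)
a*((4 + 3)² + Q*(-5)) = 80*((4 + 3)² + 8*(-5))/9 = 80*(7² - 40)/9 = 80*(49 - 40)/9 = (80/9)*9 = 80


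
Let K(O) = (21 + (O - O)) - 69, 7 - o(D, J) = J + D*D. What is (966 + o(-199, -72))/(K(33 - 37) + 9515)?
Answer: -38556/9467 ≈ -4.0727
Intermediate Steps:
o(D, J) = 7 - J - D**2 (o(D, J) = 7 - (J + D*D) = 7 - (J + D**2) = 7 + (-J - D**2) = 7 - J - D**2)
K(O) = -48 (K(O) = (21 + 0) - 69 = 21 - 69 = -48)
(966 + o(-199, -72))/(K(33 - 37) + 9515) = (966 + (7 - 1*(-72) - 1*(-199)**2))/(-48 + 9515) = (966 + (7 + 72 - 1*39601))/9467 = (966 + (7 + 72 - 39601))*(1/9467) = (966 - 39522)*(1/9467) = -38556*1/9467 = -38556/9467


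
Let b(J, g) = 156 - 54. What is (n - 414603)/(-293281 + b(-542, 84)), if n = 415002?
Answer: -399/293179 ≈ -0.0013609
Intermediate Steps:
b(J, g) = 102
(n - 414603)/(-293281 + b(-542, 84)) = (415002 - 414603)/(-293281 + 102) = 399/(-293179) = 399*(-1/293179) = -399/293179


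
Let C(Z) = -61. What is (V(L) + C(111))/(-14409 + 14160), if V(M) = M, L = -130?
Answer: 191/249 ≈ 0.76707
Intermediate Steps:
(V(L) + C(111))/(-14409 + 14160) = (-130 - 61)/(-14409 + 14160) = -191/(-249) = -191*(-1/249) = 191/249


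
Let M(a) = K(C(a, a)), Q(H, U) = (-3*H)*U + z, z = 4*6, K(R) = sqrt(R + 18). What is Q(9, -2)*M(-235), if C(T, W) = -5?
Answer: 78*sqrt(13) ≈ 281.23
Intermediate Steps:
K(R) = sqrt(18 + R)
z = 24
Q(H, U) = 24 - 3*H*U (Q(H, U) = (-3*H)*U + 24 = -3*H*U + 24 = 24 - 3*H*U)
M(a) = sqrt(13) (M(a) = sqrt(18 - 5) = sqrt(13))
Q(9, -2)*M(-235) = (24 - 3*9*(-2))*sqrt(13) = (24 + 54)*sqrt(13) = 78*sqrt(13)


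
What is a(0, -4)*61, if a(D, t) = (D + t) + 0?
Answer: -244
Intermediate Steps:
a(D, t) = D + t
a(0, -4)*61 = (0 - 4)*61 = -4*61 = -244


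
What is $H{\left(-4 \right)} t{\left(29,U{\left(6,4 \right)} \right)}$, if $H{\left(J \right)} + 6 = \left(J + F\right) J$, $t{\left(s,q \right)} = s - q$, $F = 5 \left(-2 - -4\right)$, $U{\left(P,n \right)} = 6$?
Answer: $-690$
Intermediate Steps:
$F = 10$ ($F = 5 \left(-2 + 4\right) = 5 \cdot 2 = 10$)
$H{\left(J \right)} = -6 + J \left(10 + J\right)$ ($H{\left(J \right)} = -6 + \left(J + 10\right) J = -6 + \left(10 + J\right) J = -6 + J \left(10 + J\right)$)
$H{\left(-4 \right)} t{\left(29,U{\left(6,4 \right)} \right)} = \left(-6 + \left(-4\right)^{2} + 10 \left(-4\right)\right) \left(29 - 6\right) = \left(-6 + 16 - 40\right) \left(29 - 6\right) = \left(-30\right) 23 = -690$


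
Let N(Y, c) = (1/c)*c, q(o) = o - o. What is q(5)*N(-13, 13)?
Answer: 0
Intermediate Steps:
q(o) = 0
N(Y, c) = 1 (N(Y, c) = c/c = 1)
q(5)*N(-13, 13) = 0*1 = 0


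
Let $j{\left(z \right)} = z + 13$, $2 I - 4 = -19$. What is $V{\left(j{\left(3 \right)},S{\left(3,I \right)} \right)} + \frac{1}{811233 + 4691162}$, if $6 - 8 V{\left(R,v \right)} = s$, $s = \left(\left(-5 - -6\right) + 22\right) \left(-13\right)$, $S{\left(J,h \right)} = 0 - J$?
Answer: $\frac{1678230483}{44019160} \approx 38.125$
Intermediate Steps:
$I = - \frac{15}{2}$ ($I = 2 + \frac{1}{2} \left(-19\right) = 2 - \frac{19}{2} = - \frac{15}{2} \approx -7.5$)
$S{\left(J,h \right)} = - J$
$j{\left(z \right)} = 13 + z$
$s = -299$ ($s = \left(\left(-5 + 6\right) + 22\right) \left(-13\right) = \left(1 + 22\right) \left(-13\right) = 23 \left(-13\right) = -299$)
$V{\left(R,v \right)} = \frac{305}{8}$ ($V{\left(R,v \right)} = \frac{3}{4} - - \frac{299}{8} = \frac{3}{4} + \frac{299}{8} = \frac{305}{8}$)
$V{\left(j{\left(3 \right)},S{\left(3,I \right)} \right)} + \frac{1}{811233 + 4691162} = \frac{305}{8} + \frac{1}{811233 + 4691162} = \frac{305}{8} + \frac{1}{5502395} = \frac{1678230483}{44019160}$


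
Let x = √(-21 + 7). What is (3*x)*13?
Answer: 39*I*√14 ≈ 145.92*I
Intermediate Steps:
x = I*√14 (x = √(-14) = I*√14 ≈ 3.7417*I)
(3*x)*13 = (3*(I*√14))*13 = (3*I*√14)*13 = 39*I*√14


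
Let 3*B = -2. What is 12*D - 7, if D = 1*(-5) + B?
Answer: -75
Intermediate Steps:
B = -2/3 (B = (1/3)*(-2) = -2/3 ≈ -0.66667)
D = -17/3 (D = 1*(-5) - 2/3 = -5 - 2/3 = -17/3 ≈ -5.6667)
12*D - 7 = 12*(-17/3) - 7 = -68 - 7 = -75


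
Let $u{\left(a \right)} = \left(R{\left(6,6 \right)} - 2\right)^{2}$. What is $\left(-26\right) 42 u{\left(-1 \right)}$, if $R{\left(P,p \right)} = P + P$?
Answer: $-109200$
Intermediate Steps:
$R{\left(P,p \right)} = 2 P$
$u{\left(a \right)} = 100$ ($u{\left(a \right)} = \left(2 \cdot 6 - 2\right)^{2} = \left(12 - 2\right)^{2} = 10^{2} = 100$)
$\left(-26\right) 42 u{\left(-1 \right)} = \left(-26\right) 42 \cdot 100 = \left(-1092\right) 100 = -109200$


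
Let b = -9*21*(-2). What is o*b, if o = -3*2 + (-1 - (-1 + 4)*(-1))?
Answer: -1512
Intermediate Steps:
b = 378 (b = -189*(-2) = 378)
o = -4 (o = -6 + (-1 - 3*(-1)) = -6 + (-1 - 1*(-3)) = -6 + (-1 + 3) = -6 + 2 = -4)
o*b = -4*378 = -1512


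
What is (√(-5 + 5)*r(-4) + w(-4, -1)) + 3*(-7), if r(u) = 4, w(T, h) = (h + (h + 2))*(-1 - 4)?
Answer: -21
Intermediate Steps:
w(T, h) = -10 - 10*h (w(T, h) = (h + (2 + h))*(-5) = (2 + 2*h)*(-5) = -10 - 10*h)
(√(-5 + 5)*r(-4) + w(-4, -1)) + 3*(-7) = (√(-5 + 5)*4 + (-10 - 10*(-1))) + 3*(-7) = (√0*4 + (-10 + 10)) - 21 = (0*4 + 0) - 21 = (0 + 0) - 21 = 0 - 21 = -21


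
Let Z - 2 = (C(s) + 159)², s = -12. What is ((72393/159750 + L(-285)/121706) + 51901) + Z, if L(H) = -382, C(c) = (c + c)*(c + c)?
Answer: 1918746204320993/3240422250 ≈ 5.9213e+5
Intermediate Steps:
C(c) = 4*c² (C(c) = (2*c)*(2*c) = 4*c²)
Z = 540227 (Z = 2 + (4*(-12)² + 159)² = 2 + (4*144 + 159)² = 2 + (576 + 159)² = 2 + 735² = 2 + 540225 = 540227)
((72393/159750 + L(-285)/121706) + 51901) + Z = ((72393/159750 - 382/121706) + 51901) + 540227 = ((72393*(1/159750) - 382*1/121706) + 51901) + 540227 = ((24131/53250 - 191/60853) + 51901) + 540227 = (1458272993/3240422250 + 51901) + 540227 = 168182613470243/3240422250 + 540227 = 1918746204320993/3240422250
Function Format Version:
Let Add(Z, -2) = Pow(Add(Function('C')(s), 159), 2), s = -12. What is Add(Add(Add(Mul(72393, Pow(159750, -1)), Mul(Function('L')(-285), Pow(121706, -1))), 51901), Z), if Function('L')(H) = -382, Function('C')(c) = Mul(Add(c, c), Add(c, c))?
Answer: Rational(1918746204320993, 3240422250) ≈ 5.9213e+5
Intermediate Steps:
Function('C')(c) = Mul(4, Pow(c, 2)) (Function('C')(c) = Mul(Mul(2, c), Mul(2, c)) = Mul(4, Pow(c, 2)))
Z = 540227 (Z = Add(2, Pow(Add(Mul(4, Pow(-12, 2)), 159), 2)) = Add(2, Pow(Add(Mul(4, 144), 159), 2)) = Add(2, Pow(Add(576, 159), 2)) = Add(2, Pow(735, 2)) = Add(2, 540225) = 540227)
Add(Add(Add(Mul(72393, Pow(159750, -1)), Mul(Function('L')(-285), Pow(121706, -1))), 51901), Z) = Add(Add(Add(Mul(72393, Pow(159750, -1)), Mul(-382, Pow(121706, -1))), 51901), 540227) = Add(Add(Add(Mul(72393, Rational(1, 159750)), Mul(-382, Rational(1, 121706))), 51901), 540227) = Add(Add(Add(Rational(24131, 53250), Rational(-191, 60853)), 51901), 540227) = Add(Add(Rational(1458272993, 3240422250), 51901), 540227) = Add(Rational(168182613470243, 3240422250), 540227) = Rational(1918746204320993, 3240422250)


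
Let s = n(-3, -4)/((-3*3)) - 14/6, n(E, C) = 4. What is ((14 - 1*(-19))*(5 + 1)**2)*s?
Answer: -3300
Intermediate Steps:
s = -25/9 (s = 4/((-3*3)) - 14/6 = 4/(-9) - 14*1/6 = 4*(-1/9) - 7/3 = -4/9 - 7/3 = -25/9 ≈ -2.7778)
((14 - 1*(-19))*(5 + 1)**2)*s = ((14 - 1*(-19))*(5 + 1)**2)*(-25/9) = ((14 + 19)*6**2)*(-25/9) = (33*36)*(-25/9) = 1188*(-25/9) = -3300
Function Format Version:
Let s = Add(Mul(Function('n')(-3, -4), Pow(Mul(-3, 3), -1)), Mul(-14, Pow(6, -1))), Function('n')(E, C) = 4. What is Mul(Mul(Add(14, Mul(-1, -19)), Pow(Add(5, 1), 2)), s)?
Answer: -3300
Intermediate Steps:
s = Rational(-25, 9) (s = Add(Mul(4, Pow(Mul(-3, 3), -1)), Mul(-14, Pow(6, -1))) = Add(Mul(4, Pow(-9, -1)), Mul(-14, Rational(1, 6))) = Add(Mul(4, Rational(-1, 9)), Rational(-7, 3)) = Add(Rational(-4, 9), Rational(-7, 3)) = Rational(-25, 9) ≈ -2.7778)
Mul(Mul(Add(14, Mul(-1, -19)), Pow(Add(5, 1), 2)), s) = Mul(Mul(Add(14, Mul(-1, -19)), Pow(Add(5, 1), 2)), Rational(-25, 9)) = Mul(Mul(Add(14, 19), Pow(6, 2)), Rational(-25, 9)) = Mul(Mul(33, 36), Rational(-25, 9)) = Mul(1188, Rational(-25, 9)) = -3300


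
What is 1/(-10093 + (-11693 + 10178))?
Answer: -1/11608 ≈ -8.6147e-5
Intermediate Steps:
1/(-10093 + (-11693 + 10178)) = 1/(-10093 - 1515) = 1/(-11608) = 1*(-1/11608) = -1/11608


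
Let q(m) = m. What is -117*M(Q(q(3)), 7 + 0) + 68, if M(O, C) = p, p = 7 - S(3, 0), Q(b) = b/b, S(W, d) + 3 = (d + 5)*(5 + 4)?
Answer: 4163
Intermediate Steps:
S(W, d) = 42 + 9*d (S(W, d) = -3 + (d + 5)*(5 + 4) = -3 + (5 + d)*9 = -3 + (45 + 9*d) = 42 + 9*d)
Q(b) = 1
p = -35 (p = 7 - (42 + 9*0) = 7 - (42 + 0) = 7 - 1*42 = 7 - 42 = -35)
M(O, C) = -35
-117*M(Q(q(3)), 7 + 0) + 68 = -117*(-35) + 68 = 4095 + 68 = 4163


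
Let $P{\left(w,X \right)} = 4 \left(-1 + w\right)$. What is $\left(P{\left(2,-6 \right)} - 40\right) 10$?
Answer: $-360$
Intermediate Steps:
$P{\left(w,X \right)} = -4 + 4 w$
$\left(P{\left(2,-6 \right)} - 40\right) 10 = \left(\left(-4 + 4 \cdot 2\right) - 40\right) 10 = \left(\left(-4 + 8\right) - 40\right) 10 = \left(4 - 40\right) 10 = \left(-36\right) 10 = -360$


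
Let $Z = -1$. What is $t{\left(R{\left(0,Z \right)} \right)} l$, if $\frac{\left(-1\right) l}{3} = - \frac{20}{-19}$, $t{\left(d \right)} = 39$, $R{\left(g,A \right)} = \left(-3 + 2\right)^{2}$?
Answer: $- \frac{2340}{19} \approx -123.16$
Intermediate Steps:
$R{\left(g,A \right)} = 1$ ($R{\left(g,A \right)} = \left(-1\right)^{2} = 1$)
$l = - \frac{60}{19}$ ($l = - 3 \left(- \frac{20}{-19}\right) = - 3 \left(\left(-20\right) \left(- \frac{1}{19}\right)\right) = \left(-3\right) \frac{20}{19} = - \frac{60}{19} \approx -3.1579$)
$t{\left(R{\left(0,Z \right)} \right)} l = 39 \left(- \frac{60}{19}\right) = - \frac{2340}{19}$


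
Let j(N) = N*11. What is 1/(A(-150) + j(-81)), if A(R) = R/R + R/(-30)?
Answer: -1/885 ≈ -0.0011299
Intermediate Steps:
j(N) = 11*N
A(R) = 1 - R/30 (A(R) = 1 + R*(-1/30) = 1 - R/30)
1/(A(-150) + j(-81)) = 1/((1 - 1/30*(-150)) + 11*(-81)) = 1/((1 + 5) - 891) = 1/(6 - 891) = 1/(-885) = -1/885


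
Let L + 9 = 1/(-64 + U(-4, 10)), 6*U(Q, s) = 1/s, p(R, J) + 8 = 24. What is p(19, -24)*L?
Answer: -553776/3839 ≈ -144.25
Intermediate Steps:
p(R, J) = 16 (p(R, J) = -8 + 24 = 16)
U(Q, s) = 1/(6*s)
L = -34611/3839 (L = -9 + 1/(-64 + (1/6)/10) = -9 + 1/(-64 + (1/6)*(1/10)) = -9 + 1/(-64 + 1/60) = -9 + 1/(-3839/60) = -9 - 60/3839 = -34611/3839 ≈ -9.0156)
p(19, -24)*L = 16*(-34611/3839) = -553776/3839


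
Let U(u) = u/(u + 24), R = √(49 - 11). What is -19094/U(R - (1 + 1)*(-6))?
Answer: -3761518/53 + 229128*√38/53 ≈ -44322.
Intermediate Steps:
R = √38 ≈ 6.1644
U(u) = u/(24 + u)
-19094/U(R - (1 + 1)*(-6)) = -19094*(24 + (√38 - (1 + 1)*(-6)))/(√38 - (1 + 1)*(-6)) = -19094*(24 + (√38 - 2*(-6)))/(√38 - 2*(-6)) = -19094*(24 + (√38 - 1*(-12)))/(√38 - 1*(-12)) = -19094*(24 + (√38 + 12))/(√38 + 12) = -19094*(24 + (12 + √38))/(12 + √38) = -19094*(36 + √38)/(12 + √38)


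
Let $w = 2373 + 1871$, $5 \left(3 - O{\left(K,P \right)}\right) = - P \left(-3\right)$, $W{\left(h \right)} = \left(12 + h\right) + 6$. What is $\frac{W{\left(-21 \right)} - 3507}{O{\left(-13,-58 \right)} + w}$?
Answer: $- \frac{17550}{21409} \approx -0.81975$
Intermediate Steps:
$W{\left(h \right)} = 18 + h$
$O{\left(K,P \right)} = 3 - \frac{3 P}{5}$ ($O{\left(K,P \right)} = 3 - \frac{- P \left(-3\right)}{5} = 3 - \frac{3 P}{5}$)
$w = 4244$
$\frac{W{\left(-21 \right)} - 3507}{O{\left(-13,-58 \right)} + w} = \frac{\left(18 - 21\right) - 3507}{\left(3 - - \frac{174}{5}\right) + 4244} = \frac{-3 - 3507}{\left(3 + \frac{174}{5}\right) + 4244} = - \frac{3510}{\frac{189}{5} + 4244} = - \frac{3510}{\frac{21409}{5}} = \left(-3510\right) \frac{5}{21409} = - \frac{17550}{21409}$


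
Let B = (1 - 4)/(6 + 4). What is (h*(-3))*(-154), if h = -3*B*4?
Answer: 8316/5 ≈ 1663.2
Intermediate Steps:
B = -3/10 ≈ -0.30000
h = 18/5 (h = -3*(-3/10)*4 = (9/10)*4 = 18/5 ≈ 3.6000)
(h*(-3))*(-154) = ((18/5)*(-3))*(-154) = -54/5*(-154) = 8316/5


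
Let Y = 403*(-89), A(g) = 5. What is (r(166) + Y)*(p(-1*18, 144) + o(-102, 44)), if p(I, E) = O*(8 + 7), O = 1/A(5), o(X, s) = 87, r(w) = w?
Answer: -3213090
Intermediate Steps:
Y = -35867
O = 1/5 ≈ 0.20000
p(I, E) = 3 (p(I, E) = (8 + 7)/5 = (1/5)*15 = 3)
(r(166) + Y)*(p(-1*18, 144) + o(-102, 44)) = (166 - 35867)*(3 + 87) = -35701*90 = -3213090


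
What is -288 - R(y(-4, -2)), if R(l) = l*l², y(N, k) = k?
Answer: -280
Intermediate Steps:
R(l) = l³
-288 - R(y(-4, -2)) = -288 - 1*(-2)³ = -288 - 1*(-8) = -288 + 8 = -280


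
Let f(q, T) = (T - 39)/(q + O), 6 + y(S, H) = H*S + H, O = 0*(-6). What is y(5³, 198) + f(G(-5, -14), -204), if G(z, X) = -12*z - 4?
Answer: 1396509/56 ≈ 24938.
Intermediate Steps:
G(z, X) = -4 - 12*z
O = 0
y(S, H) = -6 + H + H*S (y(S, H) = -6 + (H*S + H) = -6 + (H + H*S) = -6 + H + H*S)
f(q, T) = (-39 + T)/q (f(q, T) = (T - 39)/(q + 0) = (-39 + T)/q)
y(5³, 198) + f(G(-5, -14), -204) = (-6 + 198 + 198*5³) + (-39 - 204)/(-4 - 12*(-5)) = (-6 + 198 + 198*125) - 243/(-4 + 60) = (-6 + 198 + 24750) - 243/56 = 24942 + (1/56)*(-243) = 24942 - 243/56 = 1396509/56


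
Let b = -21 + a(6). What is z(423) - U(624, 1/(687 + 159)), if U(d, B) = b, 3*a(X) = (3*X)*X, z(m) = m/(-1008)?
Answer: -1727/112 ≈ -15.420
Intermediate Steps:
z(m) = -m/1008 (z(m) = m*(-1/1008) = -m/1008)
a(X) = X**2 (a(X) = ((3*X)*X)/3 = (3*X**2)/3 = X**2)
b = 15 (b = -21 + 6**2 = -21 + 36 = 15)
U(d, B) = 15
z(423) - U(624, 1/(687 + 159)) = -1/1008*423 - 1*15 = -47/112 - 15 = -1727/112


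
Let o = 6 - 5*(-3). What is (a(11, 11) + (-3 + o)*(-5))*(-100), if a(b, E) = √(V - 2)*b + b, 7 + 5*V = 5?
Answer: 7900 - 440*I*√15 ≈ 7900.0 - 1704.1*I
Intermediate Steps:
V = -⅖ (V = -7/5 + (⅕)*5 = -7/5 + 1 = -⅖ ≈ -0.40000)
o = 21 (o = 6 + 15 = 21)
a(b, E) = b + 2*I*b*√15/5 (a(b, E) = √(-⅖ - 2)*b + b = √(-12/5)*b + b = (2*I*√15/5)*b + b = 2*I*b*√15/5 + b = b + 2*I*b*√15/5)
(a(11, 11) + (-3 + o)*(-5))*(-100) = ((⅕)*11*(5 + 2*I*√15) + (-3 + 21)*(-5))*(-100) = ((11 + 22*I*√15/5) + 18*(-5))*(-100) = ((11 + 22*I*√15/5) - 90)*(-100) = (-79 + 22*I*√15/5)*(-100) = 7900 - 440*I*√15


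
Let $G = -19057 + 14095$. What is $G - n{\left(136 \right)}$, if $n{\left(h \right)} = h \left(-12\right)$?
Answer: $-3330$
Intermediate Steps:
$n{\left(h \right)} = - 12 h$
$G = -4962$
$G - n{\left(136 \right)} = -4962 - \left(-12\right) 136 = -4962 - -1632 = -4962 + 1632 = -3330$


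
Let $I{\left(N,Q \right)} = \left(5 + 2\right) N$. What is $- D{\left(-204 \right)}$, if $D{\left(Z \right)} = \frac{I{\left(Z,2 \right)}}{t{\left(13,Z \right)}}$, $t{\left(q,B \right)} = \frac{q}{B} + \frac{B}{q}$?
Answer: $- \frac{3787056}{41785} \approx -90.632$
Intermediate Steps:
$I{\left(N,Q \right)} = 7 N$
$t{\left(q,B \right)} = \frac{B}{q} + \frac{q}{B}$
$D{\left(Z \right)} = \frac{7 Z}{\frac{13}{Z} + \frac{Z}{13}}$ ($D{\left(Z \right)} = \frac{7 Z}{\frac{Z}{13} + \frac{13}{Z}} = \frac{7 Z}{\frac{13}{Z} + \frac{Z}{13}}$)
$- D{\left(-204 \right)} = - \frac{91 \left(-204\right)^{2}}{169 + \left(-204\right)^{2}} = - \frac{91 \cdot 41616}{169 + 41616} = - \frac{91 \cdot 41616}{41785} = \left(-1\right) \frac{3787056}{41785} = - \frac{3787056}{41785}$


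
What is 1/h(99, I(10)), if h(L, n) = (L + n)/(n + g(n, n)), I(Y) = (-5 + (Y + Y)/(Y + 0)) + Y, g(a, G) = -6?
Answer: 1/106 ≈ 0.0094340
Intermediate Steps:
I(Y) = -3 + Y (I(Y) = (-5 + (2*Y)/Y) + Y = (-5 + 2) + Y = -3 + Y)
h(L, n) = (L + n)/(-6 + n) (h(L, n) = (L + n)/(n - 6) = (L + n)/(-6 + n))
1/h(99, I(10)) = 1/((99 + (-3 + 10))/(-6 + (-3 + 10))) = 1/((99 + 7)/(-6 + 7)) = 1/(106/1) = 1/(1*106) = 1/106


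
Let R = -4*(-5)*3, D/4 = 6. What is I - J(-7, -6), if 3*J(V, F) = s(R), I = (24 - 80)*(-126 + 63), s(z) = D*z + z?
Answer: 3028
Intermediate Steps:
D = 24 (D = 4*6 = 24)
R = 60 (R = 20*3 = 60)
s(z) = 25*z (s(z) = 24*z + z = 25*z)
I = 3528 (I = -56*(-63) = 3528)
J(V, F) = 500 (J(V, F) = (25*60)/3 = (⅓)*1500 = 500)
I - J(-7, -6) = 3528 - 1*500 = 3528 - 500 = 3028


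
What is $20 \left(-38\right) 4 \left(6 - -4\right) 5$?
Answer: $-152000$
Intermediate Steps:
$20 \left(-38\right) 4 \left(6 - -4\right) 5 = - 760 \cdot 4 \left(6 + 4\right) 5 = - 760 \cdot 4 \cdot 10 \cdot 5 = - 760 \cdot 40 \cdot 5 = \left(-760\right) 200 = -152000$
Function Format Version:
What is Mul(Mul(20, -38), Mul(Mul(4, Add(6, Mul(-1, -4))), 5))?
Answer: -152000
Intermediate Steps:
Mul(Mul(20, -38), Mul(Mul(4, Add(6, Mul(-1, -4))), 5)) = Mul(-760, Mul(Mul(4, Add(6, 4)), 5)) = Mul(-760, Mul(Mul(4, 10), 5)) = Mul(-760, Mul(40, 5)) = Mul(-760, 200) = -152000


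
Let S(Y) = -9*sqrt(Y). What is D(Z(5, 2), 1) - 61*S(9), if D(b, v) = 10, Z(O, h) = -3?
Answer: 1657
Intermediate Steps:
D(Z(5, 2), 1) - 61*S(9) = 10 - (-549)*sqrt(9) = 10 - (-549)*3 = 10 - 61*(-27) = 10 + 1647 = 1657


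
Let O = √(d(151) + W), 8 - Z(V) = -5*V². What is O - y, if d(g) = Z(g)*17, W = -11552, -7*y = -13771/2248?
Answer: -13771/15736 + √1926669 ≈ 1387.2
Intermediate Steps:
Z(V) = 8 + 5*V² (Z(V) = 8 - (-5)*V² = 8 + 5*V²)
y = 13771/15736 (y = -(-13771)/(7*2248) = -⅐*(-13771/2248) = 13771/15736 ≈ 0.87513)
d(g) = 136 + 85*g² (d(g) = (8 + 5*g²)*17 = 136 + 85*g²)
O = √1926669 (O = √((136 + 85*151²) - 11552) = √((136 + 85*22801) - 11552) = √((136 + 1938085) - 11552) = √(1938221 - 11552) = √1926669 ≈ 1388.0)
O - y = √1926669 - 1*13771/15736 = √1926669 - 13771/15736 = -13771/15736 + √1926669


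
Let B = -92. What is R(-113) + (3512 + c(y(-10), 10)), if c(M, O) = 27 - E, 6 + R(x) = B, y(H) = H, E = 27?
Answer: 3414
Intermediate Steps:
R(x) = -98 (R(x) = -6 - 92 = -98)
c(M, O) = 0 (c(M, O) = 27 - 1*27 = 27 - 27 = 0)
R(-113) + (3512 + c(y(-10), 10)) = -98 + (3512 + 0) = -98 + 3512 = 3414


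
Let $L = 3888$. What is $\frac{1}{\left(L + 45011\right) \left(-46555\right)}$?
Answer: $- \frac{1}{2276492945} \approx -4.3927 \cdot 10^{-10}$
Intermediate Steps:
$\frac{1}{\left(L + 45011\right) \left(-46555\right)} = \frac{1}{\left(3888 + 45011\right) \left(-46555\right)} = \frac{1}{48899} \left(- \frac{1}{46555}\right) = - \frac{1}{2276492945}$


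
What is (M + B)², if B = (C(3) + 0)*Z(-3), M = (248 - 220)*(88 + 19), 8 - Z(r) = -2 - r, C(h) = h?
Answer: 9102289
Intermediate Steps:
Z(r) = 10 + r (Z(r) = 8 - (-2 - r) = 8 + (2 + r) = 10 + r)
M = 2996 (M = 28*107 = 2996)
B = 21 (B = (3 + 0)*(10 - 3) = 3*7 = 21)
(M + B)² = (2996 + 21)² = 3017² = 9102289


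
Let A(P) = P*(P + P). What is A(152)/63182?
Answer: 23104/31591 ≈ 0.73135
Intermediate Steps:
A(P) = 2*P² (A(P) = P*(2*P) = 2*P²)
A(152)/63182 = (2*152²)/63182 = (2*23104)*(1/63182) = 46208*(1/63182) = 23104/31591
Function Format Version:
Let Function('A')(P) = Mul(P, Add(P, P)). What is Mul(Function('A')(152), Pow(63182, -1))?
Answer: Rational(23104, 31591) ≈ 0.73135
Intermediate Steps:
Function('A')(P) = Mul(2, Pow(P, 2)) (Function('A')(P) = Mul(P, Mul(2, P)) = Mul(2, Pow(P, 2)))
Mul(Function('A')(152), Pow(63182, -1)) = Mul(Mul(2, Pow(152, 2)), Pow(63182, -1)) = Mul(Mul(2, 23104), Rational(1, 63182)) = Mul(46208, Rational(1, 63182)) = Rational(23104, 31591)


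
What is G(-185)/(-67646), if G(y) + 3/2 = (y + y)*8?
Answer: 5923/135292 ≈ 0.043779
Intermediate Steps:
G(y) = -3/2 + 16*y (G(y) = -3/2 + (y + y)*8 = -3/2 + (2*y)*8 = -3/2 + 16*y)
G(-185)/(-67646) = (-3/2 + 16*(-185))/(-67646) = (-3/2 - 2960)*(-1/67646) = -5923/2*(-1/67646) = 5923/135292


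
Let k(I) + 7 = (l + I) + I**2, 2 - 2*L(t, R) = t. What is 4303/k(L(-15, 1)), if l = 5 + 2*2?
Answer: 52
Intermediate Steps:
L(t, R) = 1 - t/2
l = 9 (l = 5 + 4 = 9)
k(I) = 2 + I + I**2 (k(I) = -7 + ((9 + I) + I**2) = -7 + (9 + I + I**2) = 2 + I + I**2)
4303/k(L(-15, 1)) = 4303/(2 + (1 - 1/2*(-15)) + (1 - 1/2*(-15))**2) = 4303/(2 + (1 + 15/2) + (1 + 15/2)**2) = 4303/(2 + 17/2 + (17/2)**2) = 4303/(2 + 17/2 + 289/4) = 4303/(331/4) = 4303*(4/331) = 52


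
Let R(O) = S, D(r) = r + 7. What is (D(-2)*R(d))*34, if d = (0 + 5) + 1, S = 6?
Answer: 1020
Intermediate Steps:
D(r) = 7 + r
d = 6 (d = 5 + 1 = 6)
R(O) = 6
(D(-2)*R(d))*34 = ((7 - 2)*6)*34 = (5*6)*34 = 30*34 = 1020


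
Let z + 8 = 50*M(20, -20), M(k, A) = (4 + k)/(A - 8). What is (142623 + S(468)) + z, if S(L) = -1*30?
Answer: 997795/7 ≈ 1.4254e+5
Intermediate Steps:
M(k, A) = (4 + k)/(-8 + A)
S(L) = -30
z = -356/7 (z = -8 + 50*((4 + 20)/(-8 - 20)) = -8 + 50*(24/(-28)) = -8 + 50*(-1/28*24) = -8 + 50*(-6/7) = -8 - 300/7 = -356/7 ≈ -50.857)
(142623 + S(468)) + z = (142623 - 30) - 356/7 = 142593 - 356/7 = 997795/7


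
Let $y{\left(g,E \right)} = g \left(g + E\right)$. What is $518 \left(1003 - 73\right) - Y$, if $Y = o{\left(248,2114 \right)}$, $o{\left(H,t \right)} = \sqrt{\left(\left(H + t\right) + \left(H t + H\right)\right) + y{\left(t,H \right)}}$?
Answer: $481740 - 45 \sqrt{2726} \approx 4.7939 \cdot 10^{5}$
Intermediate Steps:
$y{\left(g,E \right)} = g \left(E + g\right)$
$o{\left(H,t \right)} = \sqrt{t + 2 H + H t + t \left(H + t\right)}$ ($o{\left(H,t \right)} = \sqrt{\left(\left(H + t\right) + \left(H t + H\right)\right) + t \left(H + t\right)} = \sqrt{\left(\left(H + t\right) + \left(H + H t\right)\right) + t \left(H + t\right)} = \sqrt{\left(t + 2 H + H t\right) + t \left(H + t\right)} = \sqrt{t + 2 H + H t + t \left(H + t\right)}$)
$Y = 45 \sqrt{2726}$ ($Y = \sqrt{2114 + 2 \cdot 248 + 248 \cdot 2114 + 2114 \left(248 + 2114\right)} = \sqrt{2114 + 496 + 524272 + 2114 \cdot 2362} = \sqrt{2114 + 496 + 524272 + 4993268} = \sqrt{5520150} = 45 \sqrt{2726} \approx 2349.5$)
$518 \left(1003 - 73\right) - Y = 518 \left(1003 - 73\right) - 45 \sqrt{2726} = 518 \cdot 930 - 45 \sqrt{2726} = 481740 - 45 \sqrt{2726}$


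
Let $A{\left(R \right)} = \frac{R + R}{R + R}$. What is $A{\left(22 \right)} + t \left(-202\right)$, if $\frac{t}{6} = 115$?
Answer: $-139379$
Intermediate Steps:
$t = 690$ ($t = 6 \cdot 115 = 690$)
$A{\left(R \right)} = 1$ ($A{\left(R \right)} = \frac{2 R}{2 R} = 2 R \frac{1}{2 R} = 1$)
$A{\left(22 \right)} + t \left(-202\right) = 1 + 690 \left(-202\right) = 1 - 139380 = -139379$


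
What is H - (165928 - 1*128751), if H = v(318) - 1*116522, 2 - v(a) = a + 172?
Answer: -154187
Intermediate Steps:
v(a) = -170 - a (v(a) = 2 - (a + 172) = 2 - (172 + a) = 2 + (-172 - a) = -170 - a)
H = -117010 (H = (-170 - 1*318) - 1*116522 = (-170 - 318) - 116522 = -488 - 116522 = -117010)
H - (165928 - 1*128751) = -117010 - (165928 - 1*128751) = -117010 - (165928 - 128751) = -117010 - 1*37177 = -117010 - 37177 = -154187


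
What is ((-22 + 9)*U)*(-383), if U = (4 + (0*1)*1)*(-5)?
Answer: -99580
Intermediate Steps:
U = -20 (U = (4 + 0*1)*(-5) = (4 + 0)*(-5) = 4*(-5) = -20)
((-22 + 9)*U)*(-383) = ((-22 + 9)*(-20))*(-383) = -13*(-20)*(-383) = 260*(-383) = -99580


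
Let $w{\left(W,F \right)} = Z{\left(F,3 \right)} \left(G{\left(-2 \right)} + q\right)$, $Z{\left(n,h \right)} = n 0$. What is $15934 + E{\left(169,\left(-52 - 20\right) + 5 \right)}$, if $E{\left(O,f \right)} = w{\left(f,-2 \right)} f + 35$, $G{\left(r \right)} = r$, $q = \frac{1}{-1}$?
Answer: $15969$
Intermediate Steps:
$Z{\left(n,h \right)} = 0$
$q = -1$
$w{\left(W,F \right)} = 0$ ($w{\left(W,F \right)} = 0 \left(-2 - 1\right) = 0 \left(-3\right) = 0$)
$E{\left(O,f \right)} = 35$ ($E{\left(O,f \right)} = 0 f + 35 = 0 + 35 = 35$)
$15934 + E{\left(169,\left(-52 - 20\right) + 5 \right)} = 15934 + 35 = 15969$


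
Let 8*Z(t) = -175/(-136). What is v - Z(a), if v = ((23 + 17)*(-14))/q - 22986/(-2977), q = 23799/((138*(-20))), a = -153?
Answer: 1862982097069/25694796608 ≈ 72.504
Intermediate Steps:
q = -7933/920 (q = 23799/(-2760) = 23799*(-1/2760) = -7933/920 ≈ -8.6228)
Z(t) = 175/1088 (Z(t) = (-175/(-136))/8 = (-175*(-1/136))/8 = (⅛)*(175/136) = 175/1088)
v = 1716098338/23616541 (v = ((23 + 17)*(-14))/(-7933/920) - 22986/(-2977) = (40*(-14))*(-920/7933) - 22986*(-1/2977) = -560*(-920/7933) + 22986/2977 = 515200/7933 + 22986/2977 = 1716098338/23616541 ≈ 72.665)
v - Z(a) = 1716098338/23616541 - 1*175/1088 = 1716098338/23616541 - 175/1088 = 1862982097069/25694796608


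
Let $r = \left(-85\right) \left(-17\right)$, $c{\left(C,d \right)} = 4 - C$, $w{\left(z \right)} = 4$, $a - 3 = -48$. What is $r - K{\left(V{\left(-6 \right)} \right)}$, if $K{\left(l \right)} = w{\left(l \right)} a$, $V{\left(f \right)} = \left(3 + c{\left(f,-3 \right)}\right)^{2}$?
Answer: $1625$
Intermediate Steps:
$a = -45$ ($a = 3 - 48 = -45$)
$r = 1445$
$V{\left(f \right)} = \left(7 - f\right)^{2}$ ($V{\left(f \right)} = \left(3 - \left(-4 + f\right)\right)^{2} = \left(7 - f\right)^{2}$)
$K{\left(l \right)} = -180$ ($K{\left(l \right)} = 4 \left(-45\right) = -180$)
$r - K{\left(V{\left(-6 \right)} \right)} = 1445 - -180 = 1445 + 180 = 1625$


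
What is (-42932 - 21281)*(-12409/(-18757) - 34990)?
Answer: 42142672183473/18757 ≈ 2.2468e+9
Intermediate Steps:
(-42932 - 21281)*(-12409/(-18757) - 34990) = -64213*(-12409*(-1/18757) - 34990) = -64213*(12409/18757 - 34990) = -64213*(-656295021/18757) = 42142672183473/18757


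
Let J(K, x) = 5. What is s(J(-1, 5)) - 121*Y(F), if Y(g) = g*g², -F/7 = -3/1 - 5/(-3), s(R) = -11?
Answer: -2656489/27 ≈ -98389.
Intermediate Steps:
F = 28/3 (F = -7*(-3/1 - 5/(-3)) = -7*(-3*1 - 5*(-⅓)) = -7*(-3 + 5/3) = -7*(-4/3) = 28/3 ≈ 9.3333)
Y(g) = g³
s(J(-1, 5)) - 121*Y(F) = -11 - 121*(28/3)³ = -11 - 121*21952/27 = -11 - 2656192/27 = -2656489/27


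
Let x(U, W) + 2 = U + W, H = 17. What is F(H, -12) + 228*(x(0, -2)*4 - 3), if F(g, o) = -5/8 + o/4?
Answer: -34685/8 ≈ -4335.6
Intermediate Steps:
x(U, W) = -2 + U + W (x(U, W) = -2 + (U + W) = -2 + U + W)
F(g, o) = -5/8 + o/4 (F(g, o) = -5*⅛ + o*(¼) = -5/8 + o/4)
F(H, -12) + 228*(x(0, -2)*4 - 3) = (-5/8 + (¼)*(-12)) + 228*((-2 + 0 - 2)*4 - 3) = (-5/8 - 3) + 228*(-4*4 - 3) = -29/8 + 228*(-16 - 3) = -29/8 + 228*(-19) = -29/8 - 4332 = -34685/8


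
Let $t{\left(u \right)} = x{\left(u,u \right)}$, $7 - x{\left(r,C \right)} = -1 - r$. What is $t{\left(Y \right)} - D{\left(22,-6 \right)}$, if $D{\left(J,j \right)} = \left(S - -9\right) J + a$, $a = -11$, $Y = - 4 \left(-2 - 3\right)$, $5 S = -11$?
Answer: $- \frac{553}{5} \approx -110.6$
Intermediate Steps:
$S = - \frac{11}{5}$ ($S = \frac{1}{5} \left(-11\right) = - \frac{11}{5} \approx -2.2$)
$Y = 20$ ($Y = \left(-4\right) \left(-5\right) = 20$)
$x{\left(r,C \right)} = 8 + r$ ($x{\left(r,C \right)} = 7 - \left(-1 - r\right) = 7 + \left(1 + r\right) = 8 + r$)
$t{\left(u \right)} = 8 + u$
$D{\left(J,j \right)} = -11 + \frac{34 J}{5}$ ($D{\left(J,j \right)} = \left(- \frac{11}{5} - -9\right) J - 11 = \left(- \frac{11}{5} + 9\right) J - 11 = \frac{34 J}{5} - 11 = -11 + \frac{34 J}{5}$)
$t{\left(Y \right)} - D{\left(22,-6 \right)} = \left(8 + 20\right) - \left(-11 + \frac{34}{5} \cdot 22\right) = 28 - \left(-11 + \frac{748}{5}\right) = 28 - \frac{693}{5} = - \frac{553}{5}$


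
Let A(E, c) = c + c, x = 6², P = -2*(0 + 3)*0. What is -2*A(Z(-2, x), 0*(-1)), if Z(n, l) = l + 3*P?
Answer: 0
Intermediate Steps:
P = 0 (P = -2*3*0 = -6*0 = 0)
x = 36
Z(n, l) = l (Z(n, l) = l + 3*0 = l + 0 = l)
A(E, c) = 2*c
-2*A(Z(-2, x), 0*(-1)) = -4*0*(-1) = -4*0 = -2*0 = 0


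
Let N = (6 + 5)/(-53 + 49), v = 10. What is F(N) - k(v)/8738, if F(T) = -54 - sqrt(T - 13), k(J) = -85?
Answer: -27751/514 - 3*I*sqrt(7)/2 ≈ -53.99 - 3.9686*I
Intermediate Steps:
N = -11/4 (N = 11/(-4) = 11*(-1/4) = -11/4 ≈ -2.7500)
F(T) = -54 - sqrt(-13 + T)
F(N) - k(v)/8738 = (-54 - sqrt(-13 - 11/4)) - (-85)/8738 = (-54 - sqrt(-63/4)) - (-85)/8738 = (-54 - 3*I*sqrt(7)/2) - 1*(-5/514) = (-54 - 3*I*sqrt(7)/2) + 5/514 = -27751/514 - 3*I*sqrt(7)/2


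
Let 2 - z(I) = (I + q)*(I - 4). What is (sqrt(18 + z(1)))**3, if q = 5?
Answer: 38*sqrt(38) ≈ 234.25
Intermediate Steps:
z(I) = 2 - (-4 + I)*(5 + I) (z(I) = 2 - (I + 5)*(I - 4) = 2 - (5 + I)*(-4 + I) = 2 - (-4 + I)*(5 + I))
(sqrt(18 + z(1)))**3 = (sqrt(18 + (22 - 1*1 - 1*1**2)))**3 = (sqrt(18 + (22 - 1 - 1*1)))**3 = (sqrt(18 + (22 - 1 - 1)))**3 = (sqrt(18 + 20))**3 = (sqrt(38))**3 = 38*sqrt(38)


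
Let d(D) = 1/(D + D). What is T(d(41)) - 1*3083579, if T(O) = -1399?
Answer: -3084978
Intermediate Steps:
d(D) = 1/(2*D)
T(d(41)) - 1*3083579 = -1399 - 1*3083579 = -1399 - 3083579 = -3084978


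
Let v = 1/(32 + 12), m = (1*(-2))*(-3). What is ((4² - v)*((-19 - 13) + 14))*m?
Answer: -18981/11 ≈ -1725.5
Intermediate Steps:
m = 6 (m = -2*(-3) = 6)
v = 1/44 ≈ 0.022727
((4² - v)*((-19 - 13) + 14))*m = ((4² - 1*1/44)*((-19 - 13) + 14))*6 = ((16 - 1/44)*(-32 + 14))*6 = ((703/44)*(-18))*6 = -6327/22*6 = -18981/11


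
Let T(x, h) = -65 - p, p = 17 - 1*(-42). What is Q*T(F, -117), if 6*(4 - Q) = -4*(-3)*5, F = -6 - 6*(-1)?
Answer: 744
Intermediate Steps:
p = 59 (p = 17 + 42 = 59)
F = 0 (F = -6 + 6 = 0)
T(x, h) = -124 (T(x, h) = -65 - 1*59 = -65 - 59 = -124)
Q = -6 (Q = 4 - (-4*(-3))*5/6 = 4 - 2*5 = 4 - ⅙*60 = 4 - 10 = -6)
Q*T(F, -117) = -6*(-124) = 744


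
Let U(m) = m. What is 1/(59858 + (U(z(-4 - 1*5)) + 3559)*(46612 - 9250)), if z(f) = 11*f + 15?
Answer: 1/129892808 ≈ 7.6987e-9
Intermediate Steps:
z(f) = 15 + 11*f
1/(59858 + (U(z(-4 - 1*5)) + 3559)*(46612 - 9250)) = 1/(59858 + ((15 + 11*(-4 - 1*5)) + 3559)*(46612 - 9250)) = 1/(59858 + ((15 + 11*(-4 - 5)) + 3559)*37362) = 1/(59858 + ((15 + 11*(-9)) + 3559)*37362) = 1/(59858 + ((15 - 99) + 3559)*37362) = 1/(59858 + (-84 + 3559)*37362) = 1/(59858 + 3475*37362) = 1/(59858 + 129832950) = 1/129892808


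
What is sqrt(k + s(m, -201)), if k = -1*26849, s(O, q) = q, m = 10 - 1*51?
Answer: 5*I*sqrt(1082) ≈ 164.47*I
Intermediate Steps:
m = -41 (m = 10 - 51 = -41)
k = -26849
sqrt(k + s(m, -201)) = sqrt(-26849 - 201) = sqrt(-27050) = 5*I*sqrt(1082)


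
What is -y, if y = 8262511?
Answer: -8262511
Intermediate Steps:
-y = -1*8262511 = -8262511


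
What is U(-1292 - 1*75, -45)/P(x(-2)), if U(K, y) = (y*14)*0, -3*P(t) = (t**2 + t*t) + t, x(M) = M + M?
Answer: 0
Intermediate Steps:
x(M) = 2*M
P(t) = -2*t**2/3 - t/3 (P(t) = -((t**2 + t*t) + t)/3 = -((t**2 + t**2) + t)/3 = -(2*t**2 + t)/3 = -(t + 2*t**2)/3 = -2*t**2/3 - t/3)
U(K, y) = 0 (U(K, y) = (14*y)*0 = 0)
U(-1292 - 1*75, -45)/P(x(-2)) = 0/((-2*(-2)*(1 + 2*(2*(-2)))/3)) = 0/((-1/3*(-4)*(1 + 2*(-4)))) = 0/((-1/3*(-4)*(1 - 8))) = 0/((-1/3*(-4)*(-7))) = 0/(-28/3) = 0*(-3/28) = 0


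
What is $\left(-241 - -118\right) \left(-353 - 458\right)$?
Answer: $99753$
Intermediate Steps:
$\left(-241 - -118\right) \left(-353 - 458\right) = \left(-241 + 118\right) \left(-811\right) = \left(-123\right) \left(-811\right) = 99753$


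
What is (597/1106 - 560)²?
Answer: 382867650169/1223236 ≈ 3.1300e+5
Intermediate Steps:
(597/1106 - 560)² = (-618763/1106)² = 382867650169/1223236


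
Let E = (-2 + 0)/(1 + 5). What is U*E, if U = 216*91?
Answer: -6552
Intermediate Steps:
U = 19656
E = -⅓ (E = -2/6 = -2*⅙ = -⅓ ≈ -0.33333)
U*E = 19656*(-⅓) = -6552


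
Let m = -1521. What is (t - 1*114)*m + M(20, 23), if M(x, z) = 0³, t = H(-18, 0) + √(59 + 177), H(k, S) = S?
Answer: 173394 - 3042*√59 ≈ 1.5003e+5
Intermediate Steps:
t = 2*√59 (t = 0 + √(59 + 177) = 0 + √236 = 0 + 2*√59 = 2*√59 ≈ 15.362)
M(x, z) = 0
(t - 1*114)*m + M(20, 23) = (2*√59 - 1*114)*(-1521) + 0 = (2*√59 - 114)*(-1521) + 0 = (-114 + 2*√59)*(-1521) + 0 = (173394 - 3042*√59) + 0 = 173394 - 3042*√59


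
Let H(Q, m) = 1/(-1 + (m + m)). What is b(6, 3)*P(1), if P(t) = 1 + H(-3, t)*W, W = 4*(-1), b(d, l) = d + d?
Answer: -36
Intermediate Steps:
b(d, l) = 2*d
H(Q, m) = 1/(-1 + 2*m)
W = -4
P(t) = 1 - 4/(-1 + 2*t)
b(6, 3)*P(1) = (2*6)*((-5 + 2*1)/(-1 + 2*1)) = 12*((-5 + 2)/(-1 + 2)) = 12*(-3/1) = 12*(1*(-3)) = 12*(-3) = -36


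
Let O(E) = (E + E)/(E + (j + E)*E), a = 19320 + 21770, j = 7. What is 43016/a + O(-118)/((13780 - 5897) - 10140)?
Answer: 106796645/102014143 ≈ 1.0469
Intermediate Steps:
a = 41090
O(E) = 2*E/(E + E*(7 + E)) (O(E) = (E + E)/(E + (7 + E)*E) = (2*E)/(E + E*(7 + E)) = 2*E/(E + E*(7 + E)))
43016/a + O(-118)/((13780 - 5897) - 10140) = 43016/41090 + (2/(8 - 118))/((13780 - 5897) - 10140) = 43016*(1/41090) + (2/(-110))/(7883 - 10140) = 21508/20545 + (2*(-1/110))/(-2257) = 21508/20545 - 1/55*(-1/2257) = 21508/20545 + 1/124135 = 106796645/102014143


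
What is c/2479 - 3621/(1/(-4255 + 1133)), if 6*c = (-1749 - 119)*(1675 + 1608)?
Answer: 1254782816/111 ≈ 1.1304e+7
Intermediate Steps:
c = -3066322/3 (c = ((-1749 - 119)*(1675 + 1608))/6 = (-1868*3283)/6 = (⅙)*(-6132644) = -3066322/3 ≈ -1.0221e+6)
c/2479 - 3621/(1/(-4255 + 1133)) = -3066322/3/2479 - 3621/(1/(-4255 + 1133)) = -3066322/3*1/2479 - 3621/(1/(-3122)) = -45766/111 - 3621/(-1/3122) = -45766/111 - 3621*(-3122) = -45766/111 + 11304762 = 1254782816/111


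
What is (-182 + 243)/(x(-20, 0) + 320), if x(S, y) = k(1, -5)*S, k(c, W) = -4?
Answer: 61/400 ≈ 0.15250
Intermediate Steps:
x(S, y) = -4*S
(-182 + 243)/(x(-20, 0) + 320) = (-182 + 243)/(-4*(-20) + 320) = 61/(80 + 320) = 61/400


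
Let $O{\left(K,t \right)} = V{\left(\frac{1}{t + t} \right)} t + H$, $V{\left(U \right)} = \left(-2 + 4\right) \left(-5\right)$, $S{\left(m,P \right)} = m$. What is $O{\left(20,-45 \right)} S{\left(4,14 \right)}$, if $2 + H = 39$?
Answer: $1948$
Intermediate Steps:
$V{\left(U \right)} = -10$ ($V{\left(U \right)} = 2 \left(-5\right) = -10$)
$H = 37$ ($H = -2 + 39 = 37$)
$O{\left(K,t \right)} = 37 - 10 t$ ($O{\left(K,t \right)} = - 10 t + 37 = 37 - 10 t$)
$O{\left(20,-45 \right)} S{\left(4,14 \right)} = \left(37 - -450\right) 4 = \left(37 + 450\right) 4 = 487 \cdot 4 = 1948$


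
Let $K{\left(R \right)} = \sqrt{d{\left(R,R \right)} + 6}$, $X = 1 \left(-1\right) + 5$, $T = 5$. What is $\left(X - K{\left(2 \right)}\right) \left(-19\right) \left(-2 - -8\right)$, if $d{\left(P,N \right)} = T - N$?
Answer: $-114$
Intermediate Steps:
$d{\left(P,N \right)} = 5 - N$
$X = 4$ ($X = -1 + 5 = 4$)
$K{\left(R \right)} = \sqrt{11 - R}$ ($K{\left(R \right)} = \sqrt{\left(5 - R\right) + 6} = \sqrt{11 - R}$)
$\left(X - K{\left(2 \right)}\right) \left(-19\right) \left(-2 - -8\right) = \left(4 - \sqrt{11 - 2}\right) \left(-19\right) \left(-2 - -8\right) = \left(4 - \sqrt{11 - 2}\right) \left(-19\right) \left(-2 + 8\right) = \left(4 - \sqrt{9}\right) \left(-19\right) 6 = \left(4 - 3\right) \left(-19\right) 6 = 1 \left(-19\right) 6 = \left(-19\right) 6 = -114$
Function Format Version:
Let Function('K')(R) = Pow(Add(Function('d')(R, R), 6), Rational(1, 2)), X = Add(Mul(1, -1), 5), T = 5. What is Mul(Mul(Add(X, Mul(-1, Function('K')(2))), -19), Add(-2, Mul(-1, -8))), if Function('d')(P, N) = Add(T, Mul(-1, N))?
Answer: -114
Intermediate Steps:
Function('d')(P, N) = Add(5, Mul(-1, N))
X = 4 (X = Add(-1, 5) = 4)
Function('K')(R) = Pow(Add(11, Mul(-1, R)), Rational(1, 2)) (Function('K')(R) = Pow(Add(Add(5, Mul(-1, R)), 6), Rational(1, 2)) = Pow(Add(11, Mul(-1, R)), Rational(1, 2)))
Mul(Mul(Add(X, Mul(-1, Function('K')(2))), -19), Add(-2, Mul(-1, -8))) = Mul(Mul(Add(4, Mul(-1, Pow(Add(11, Mul(-1, 2)), Rational(1, 2)))), -19), Add(-2, Mul(-1, -8))) = Mul(Mul(Add(4, Mul(-1, Pow(Add(11, -2), Rational(1, 2)))), -19), Add(-2, 8)) = Mul(Mul(Add(4, Mul(-1, Pow(9, Rational(1, 2)))), -19), 6) = Mul(Mul(Add(4, Mul(-1, 3)), -19), 6) = Mul(Mul(Add(4, -3), -19), 6) = Mul(Mul(1, -19), 6) = Mul(-19, 6) = -114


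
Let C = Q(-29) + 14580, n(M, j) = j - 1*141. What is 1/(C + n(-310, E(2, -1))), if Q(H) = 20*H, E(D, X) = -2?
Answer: 1/13857 ≈ 7.2166e-5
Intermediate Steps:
n(M, j) = -141 + j (n(M, j) = j - 141 = -141 + j)
C = 14000 (C = 20*(-29) + 14580 = -580 + 14580 = 14000)
1/(C + n(-310, E(2, -1))) = 1/(14000 + (-141 - 2)) = 1/(14000 - 143) = 1/13857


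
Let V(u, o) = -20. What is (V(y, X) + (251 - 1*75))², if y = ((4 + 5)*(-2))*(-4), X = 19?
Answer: 24336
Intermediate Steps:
y = 72 (y = (9*(-2))*(-4) = -18*(-4) = 72)
(V(y, X) + (251 - 1*75))² = (-20 + (251 - 1*75))² = (-20 + (251 - 75))² = (-20 + 176)² = 156² = 24336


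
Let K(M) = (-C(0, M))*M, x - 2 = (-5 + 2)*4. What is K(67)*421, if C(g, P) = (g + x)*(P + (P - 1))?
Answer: 37515310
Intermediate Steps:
x = -10 (x = 2 + (-5 + 2)*4 = 2 - 3*4 = 2 - 12 = -10)
C(g, P) = (-1 + 2*P)*(-10 + g) (C(g, P) = (g - 10)*(P + (P - 1)) = (-10 + g)*(P + (-1 + P)) = (-10 + g)*(-1 + 2*P) = (-1 + 2*P)*(-10 + g))
K(M) = M*(-10 + 20*M) (K(M) = (-(10 - 1*0 - 20*M + 2*M*0))*M = (-(10 + 0 - 20*M + 0))*M = (-(10 - 20*M))*M = (-10 + 20*M)*M = M*(-10 + 20*M))
K(67)*421 = (10*67*(-1 + 2*67))*421 = (10*67*(-1 + 134))*421 = (10*67*133)*421 = 89110*421 = 37515310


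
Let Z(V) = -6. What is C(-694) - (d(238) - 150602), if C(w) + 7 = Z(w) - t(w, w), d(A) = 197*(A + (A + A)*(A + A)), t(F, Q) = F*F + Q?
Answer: -45012711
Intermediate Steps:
t(F, Q) = Q + F² (t(F, Q) = F² + Q = Q + F²)
d(A) = 197*A + 788*A² (d(A) = 197*(A + (2*A)*(2*A)) = 197*(A + 4*A²) = 197*A + 788*A²)
C(w) = -13 - w - w² (C(w) = -7 + (-6 - (w + w²)) = -7 + (-6 + (-w - w²)) = -7 + (-6 - w - w²) = -13 - w - w²)
C(-694) - (d(238) - 150602) = (-13 - 1*(-694) - 1*(-694)²) - (197*238*(1 + 4*238) - 150602) = (-13 + 694 - 1*481636) - (197*238*(1 + 952) - 150602) = (-13 + 694 - 481636) - (197*238*953 - 150602) = -480955 - (44682358 - 150602) = -480955 - 1*44531756 = -480955 - 44531756 = -45012711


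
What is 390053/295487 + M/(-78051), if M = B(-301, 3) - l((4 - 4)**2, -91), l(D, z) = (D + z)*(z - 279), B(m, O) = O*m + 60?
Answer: 40642169534/23063055837 ≈ 1.7622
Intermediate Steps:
B(m, O) = 60 + O*m
l(D, z) = (-279 + z)*(D + z) (l(D, z) = (D + z)*(-279 + z) = (-279 + z)*(D + z))
M = -34513 (M = (60 + 3*(-301)) - ((-91)**2 - 279*(4 - 4)**2 - 279*(-91) + (4 - 4)**2*(-91)) = (60 - 903) - (8281 - 279*0**2 + 25389 + 0**2*(-91)) = -843 - (8281 - 279*0 + 25389 + 0*(-91)) = -843 - (8281 + 0 + 25389 + 0) = -843 - 1*33670 = -843 - 33670 = -34513)
390053/295487 + M/(-78051) = 390053/295487 - 34513/(-78051) = 390053*(1/295487) - 34513*(-1/78051) = 390053/295487 + 34513/78051 = 40642169534/23063055837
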